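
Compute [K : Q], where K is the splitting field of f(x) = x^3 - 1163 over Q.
[K : Q] = 6

The roots of x^3 - 1163 are ∛1163, ω∛1163, ω^2∛1163 where ω = e^(2πi/3) is a primitive cube root of unity, so K = Q(∛1163, ω). Now [Q(∛1163):Q] = 3 (since 1163 is not a perfect cube, x^3 - 1163 is irreducible) and [Q(ω):Q] = 2. Both 2 and 3 divide [K:Q], and [K:Q] ≤ 3·2 = 6, so [K:Q] = 6. (Equivalently: Q(∛1163) ⊂ R but ω ∉ R, so [K : Q(∛1163)] = 2.)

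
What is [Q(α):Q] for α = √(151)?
[Q(α):Q] = 2

[Q(α):Q] equals the degree of the minimal polynomial of α. Here α^2 = 151 and x^2 - 151 is irreducible (d = 151 is squarefree, ≠ 1, hence not a square), so deg(m_α) = 2. Thus [Q(α):Q] = 2.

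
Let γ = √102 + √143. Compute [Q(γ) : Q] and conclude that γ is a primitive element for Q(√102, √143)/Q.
[Q(γ) : Q] = 4 (equivalently, Q(γ) = Q(√102, √143))

Obviously Q(γ) ⊆ Q(√102, √143), and [Q(√102, √143):Q] = 4 (since 102, 143 are distinct squarefree integers > 1 with 14586 not a perfect square). To show equality we compute the minimal polynomial of γ. From γ = √102 + √143: γ^2 = 102 + 2√(14586) + 143 = 245 + 2√(14586), so γ^2 - 245 = 2√(14586); squaring, (γ^2 - 245)^2 = 4·14586, i.e. γ^4 - 490γ^2 + 60025 - 58344 = 0, i.e. γ^4 - 490γ^2 + 1681 = 0. So γ is a root of x^4 - 490x^2 + 1681. This polynomial is irreducible over Q: it has no rational root (each ±√102 ± √143 is irrational), and any factorization into two quadratics over Q would force √(14586) ∈ Q (pairing opposite roots) or √102, √143 ∈ Q (other pairings), all impossible. Hence [Q(γ):Q] = 4 = [Q(√102, √143):Q], so Q(γ) = Q(√102, √143).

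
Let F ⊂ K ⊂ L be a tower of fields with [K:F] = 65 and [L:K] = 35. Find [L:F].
[L:F] = 2275

The tower law says that for any tower of field extensions F ⊂ K ⊂ L with finite degrees, [L:F] = [L:K] · [K:F]. Here this gives [L:F] = 35 · 65 = 2275.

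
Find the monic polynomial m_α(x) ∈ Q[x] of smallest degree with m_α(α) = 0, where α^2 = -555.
m_α(x) = x^2 + 555

α satisfies α^2 + 555 = 0, so x^2 + 555 annihilates α. Since d = -555 is squarefree and ≠ 1, it is not a perfect square in Q, so x^2 + 555 has no rational root and is therefore irreducible over Q (a degree-2 polynomial over a field is irreducible iff it has no root). Hence m_α(x) = x^2 + 555.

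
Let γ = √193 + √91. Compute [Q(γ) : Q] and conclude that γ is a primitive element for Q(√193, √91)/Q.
[Q(γ) : Q] = 4 (equivalently, Q(γ) = Q(√193, √91))

Obviously Q(γ) ⊆ Q(√193, √91), and [Q(√193, √91):Q] = 4 (since 193, 91 are distinct squarefree integers > 1 with 17563 not a perfect square). To show equality we compute the minimal polynomial of γ. From γ = √193 + √91: γ^2 = 193 + 2√(17563) + 91 = 284 + 2√(17563), so γ^2 - 284 = 2√(17563); squaring, (γ^2 - 284)^2 = 4·17563, i.e. γ^4 - 568γ^2 + 80656 - 70252 = 0, i.e. γ^4 - 568γ^2 + 10404 = 0. So γ is a root of x^4 - 568x^2 + 10404. This polynomial is irreducible over Q: it has no rational root (each ±√193 ± √91 is irrational), and any factorization into two quadratics over Q would force √(17563) ∈ Q (pairing opposite roots) or √193, √91 ∈ Q (other pairings), all impossible. Hence [Q(γ):Q] = 4 = [Q(√193, √91):Q], so Q(γ) = Q(√193, √91).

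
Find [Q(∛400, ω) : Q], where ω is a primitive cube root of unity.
[Q(∛400, ω) : Q] = 6

[Q(∛400):Q] = 3 (min poly x^3 - 400, irreducible since 400 is not a perfect cube). [Q(ω):Q] = 2 (min poly x^2 + x + 1). Since Q(∛400) ⊂ R and ω ∉ R, we have ω ∉ Q(∛400), so x^2 + x + 1 remains irreducible over Q(∛400) and [Q(∛400, ω) : Q(∛400)] = 2. By the tower law, [Q(∛400, ω) : Q] = 3 · 2 = 6. (In fact Q(∛400, ω) is the splitting field of x^3 - 400 over Q.)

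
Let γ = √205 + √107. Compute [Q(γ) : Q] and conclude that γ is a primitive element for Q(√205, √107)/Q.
[Q(γ) : Q] = 4 (equivalently, Q(γ) = Q(√205, √107))

Obviously Q(γ) ⊆ Q(√205, √107), and [Q(√205, √107):Q] = 4 (since 205, 107 are distinct squarefree integers > 1 with 21935 not a perfect square). To show equality we compute the minimal polynomial of γ. From γ = √205 + √107: γ^2 = 205 + 2√(21935) + 107 = 312 + 2√(21935), so γ^2 - 312 = 2√(21935); squaring, (γ^2 - 312)^2 = 4·21935, i.e. γ^4 - 624γ^2 + 97344 - 87740 = 0, i.e. γ^4 - 624γ^2 + 9604 = 0. So γ is a root of x^4 - 624x^2 + 9604. This polynomial is irreducible over Q: it has no rational root (each ±√205 ± √107 is irrational), and any factorization into two quadratics over Q would force √(21935) ∈ Q (pairing opposite roots) or √205, √107 ∈ Q (other pairings), all impossible. Hence [Q(γ):Q] = 4 = [Q(√205, √107):Q], so Q(γ) = Q(√205, √107).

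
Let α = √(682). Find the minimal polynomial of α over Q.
m_α(x) = x^2 - 682

α satisfies α^2 - 682 = 0, so x^2 - 682 annihilates α. Since d = 682 is squarefree and ≠ 1, it is not a perfect square in Q, so x^2 - 682 has no rational root and is therefore irreducible over Q (a degree-2 polynomial over a field is irreducible iff it has no root). Hence m_α(x) = x^2 - 682.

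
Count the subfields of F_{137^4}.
F_{137^4} has 3 subfields

The subfields of F_{p^n} are exactly the fields F_{p^d} for d | n (each is the fixed field of the unique index-d subgroup of Gal(F_{p^n}/F_p) ≅ Z/nZ). The divisors of n = 4 are {1, 2, 4}, giving 3 subfields: F_{137^1}, F_{137^2}, F_{137^4}.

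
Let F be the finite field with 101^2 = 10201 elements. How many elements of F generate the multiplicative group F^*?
There are φ(10200) = 2560 primitive elements

F_q^* is cyclic of order q - 1 = 10200. A cyclic group of order m has exactly φ(m) generators. Here m = 10200 = 2^3 · 3 · 5^2 · 17, so the number of primitive elements is φ(10200) = 2560.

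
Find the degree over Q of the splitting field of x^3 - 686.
[K : Q] = 6

The roots of x^3 - 686 are ∛686, ω∛686, ω^2∛686 where ω = e^(2πi/3) is a primitive cube root of unity, so K = Q(∛686, ω). Now [Q(∛686):Q] = 3 (since 686 is not a perfect cube, x^3 - 686 is irreducible) and [Q(ω):Q] = 2. Both 2 and 3 divide [K:Q], and [K:Q] ≤ 3·2 = 6, so [K:Q] = 6. (Equivalently: Q(∛686) ⊂ R but ω ∉ R, so [K : Q(∛686)] = 2.)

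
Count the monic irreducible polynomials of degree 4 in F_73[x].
There are 7098228 monic irreducible polynomials of degree 4 over F_73

Each element of F_{73^4} that lies in no proper subfield is a root of exactly one monic irreducible of degree 4 over F_73, and each such polynomial has 4 distinct roots in F_{73^4}. By Möbius inversion the count is N_73(4) = (1/4) Σ_{d|4} μ(4/d) · 73^d = (1/4)(μ(4)·73^1 + μ(2)·73^2 + μ(1)·73^4) = 28392912/4 = 7098228.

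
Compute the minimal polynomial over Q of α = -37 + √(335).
m_α(x) = x^2 + 74x + 1034

From α + 37 = √(335), squaring gives (α + 37)^2 = 335, i.e. α^2 + 74α + 1369 = 335, so α^2 + 74α + 1034 = 0. The discriminant of x^2 + 74x + 1034 is (74)^2 - 4·(1034) = 5476 - 4136 = 1340, and 4·(335) is not a perfect square in Q since 335 is squarefree and ≠ 1. Hence x^2 + 74x + 1034 is irreducible over Q and is the minimal polynomial of α.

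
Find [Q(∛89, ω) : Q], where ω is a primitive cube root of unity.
[Q(∛89, ω) : Q] = 6

[Q(∛89):Q] = 3 (min poly x^3 - 89, irreducible since 89 is not a perfect cube). [Q(ω):Q] = 2 (min poly x^2 + x + 1). Since Q(∛89) ⊂ R and ω ∉ R, we have ω ∉ Q(∛89), so x^2 + x + 1 remains irreducible over Q(∛89) and [Q(∛89, ω) : Q(∛89)] = 2. By the tower law, [Q(∛89, ω) : Q] = 3 · 2 = 6. (In fact Q(∛89, ω) is the splitting field of x^3 - 89 over Q.)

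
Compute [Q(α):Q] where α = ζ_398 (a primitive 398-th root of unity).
[Q(α):Q] = 198

The minimal polynomial of ζ_398 over Q is the 398-th cyclotomic polynomial Φ_398(x), which is irreducible over Q and has degree φ(398) = 198. Hence [Q(α):Q] = φ(398) = 198.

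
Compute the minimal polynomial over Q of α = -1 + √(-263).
m_α(x) = x^2 + 2x + 264

From α + 1 = √(-263), squaring gives (α + 1)^2 = -263, i.e. α^2 + 2α + 1 = -263, so α^2 + 2α + 264 = 0. The discriminant of x^2 + 2x + 264 is (2)^2 - 4·(264) = 4 - 1056 = -1052, and 4·(-263) is not a perfect square in Q since -263 is squarefree and ≠ 1. Hence x^2 + 2x + 264 is irreducible over Q and is the minimal polynomial of α.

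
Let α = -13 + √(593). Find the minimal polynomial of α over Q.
m_α(x) = x^2 + 26x - 424

From α + 13 = √(593), squaring gives (α + 13)^2 = 593, i.e. α^2 + 26α + 169 = 593, so α^2 + 26α - 424 = 0. The discriminant of x^2 + 26x - 424 is (26)^2 - 4·(-424) = 676 + 1696 = 2372, and 4·(593) is not a perfect square in Q since 593 is squarefree and ≠ 1. Hence x^2 + 26x - 424 is irreducible over Q and is the minimal polynomial of α.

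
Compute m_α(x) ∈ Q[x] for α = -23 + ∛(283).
m_α(x) = x^3 + 69x^2 + 1587x + 11884

Set β = α + 23 = ∛(283), so β^3 = 283. Then (α + 23)^3 - 283 = 0, i.e. α is a root of g(x) = (x + 23)^3 - 283 = x^3 + 69x^2 + 1587x + 11884. Since g(x) = h(x + 23) where h(x) = x^3 - 283, and h is irreducible over Q (because 283 is not a perfect cube, so h has no rational root, and a monic cubic with no rational root is irreducible), g is also irreducible (irreducibility is preserved under the substitution x → x + 23). Hence m_α(x) = x^3 + 69x^2 + 1587x + 11884.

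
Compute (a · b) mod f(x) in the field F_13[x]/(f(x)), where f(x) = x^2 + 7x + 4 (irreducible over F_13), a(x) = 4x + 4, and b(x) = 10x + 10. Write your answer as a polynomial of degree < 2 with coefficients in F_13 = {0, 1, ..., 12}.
a · b ≡ 8x + 10 (mod f(x))

Multiply in F_13[x]: a(x)·b(x) = (4x + 4)·(10x + 10) = x^2 + 2x + 1. This has degree ≥ 2, so divide by f(x) over F_13: x^2 + 2x + 1 = (1)·(x^2 + 7x + 4) + (8x + 10). Hence a·b ≡ 8x + 10 (mod f). (F_13[x]/(f) is a field with 13^2 = 169 elements since f is irreducible of degree 2.)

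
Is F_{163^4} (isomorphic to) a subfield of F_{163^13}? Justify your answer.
No: F_{163^4} is not a subfield of F_{163^13}

F_{p^m} embeds in F_{p^n} iff m | n. Here 4 ∤ 13 (since 13 = 3·4 + 1 with remainder 1 ≠ 0), so F_{163^4} is not a subfield of F_{163^13}. Equivalently: if it were, the tower law would give 4 = [F_{163^4}:F_163] dividing [F_{163^13}:F_163] = 13, contradiction.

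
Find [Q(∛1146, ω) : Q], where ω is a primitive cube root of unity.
[Q(∛1146, ω) : Q] = 6

[Q(∛1146):Q] = 3 (min poly x^3 - 1146, irreducible since 1146 is not a perfect cube). [Q(ω):Q] = 2 (min poly x^2 + x + 1). Since Q(∛1146) ⊂ R and ω ∉ R, we have ω ∉ Q(∛1146), so x^2 + x + 1 remains irreducible over Q(∛1146) and [Q(∛1146, ω) : Q(∛1146)] = 2. By the tower law, [Q(∛1146, ω) : Q] = 3 · 2 = 6. (In fact Q(∛1146, ω) is the splitting field of x^3 - 1146 over Q.)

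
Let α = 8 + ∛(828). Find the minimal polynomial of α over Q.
m_α(x) = x^3 - 24x^2 + 192x - 1340

Set β = α - 8 = ∛(828), so β^3 = 828. Then (α - 8)^3 - 828 = 0, i.e. α is a root of g(x) = (x - 8)^3 - 828 = x^3 - 24x^2 + 192x - 1340. Since g(x) = h(x - 8) where h(x) = x^3 - 828, and h is irreducible over Q (because 828 is not a perfect cube, so h has no rational root, and a monic cubic with no rational root is irreducible), g is also irreducible (irreducibility is preserved under the substitution x → x - 8). Hence m_α(x) = x^3 - 24x^2 + 192x - 1340.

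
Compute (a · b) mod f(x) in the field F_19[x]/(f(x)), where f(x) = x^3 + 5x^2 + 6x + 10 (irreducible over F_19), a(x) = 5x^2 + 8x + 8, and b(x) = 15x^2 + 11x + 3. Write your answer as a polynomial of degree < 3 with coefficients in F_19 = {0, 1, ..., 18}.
a · b ≡ 13x^2 + 11x + 10 (mod f(x))

Multiply in F_19[x]: a(x)·b(x) = (5x^2 + 8x + 8)·(15x^2 + 11x + 3) = 18x^4 + 4x^3 + 14x^2 + 17x + 5. This has degree ≥ 3, so divide by f(x) over F_19: 18x^4 + 4x^3 + 14x^2 + 17x + 5 = (18x + 9)·(x^3 + 5x^2 + 6x + 10) + (13x^2 + 11x + 10). Hence a·b ≡ 13x^2 + 11x + 10 (mod f). (F_19[x]/(f) is a field with 19^3 = 6859 elements since f is irreducible of degree 3.)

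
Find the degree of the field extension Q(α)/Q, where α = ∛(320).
[Q(α):Q] = 3

The minimal polynomial of α is x^3 - 320, irreducible over Q since 320 is not a perfect cube (so x^3 - 320 has no rational root). Hence [Q(α):Q] = deg(m_α) = 3.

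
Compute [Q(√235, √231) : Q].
[Q(√235, √231) : Q] = 4

[Q(√235):Q] = 2 (min poly x^2 - 235, irreducible since 235 is squarefree > 1). For the top step, suppose √231 ∈ Q(√235), say √231 = c + d√235 with c, d ∈ Q. Squaring: 231 = c^2 + 235d^2 + 2cd√235. Since √235 ∉ Q this forces 2cd = 0. If d = 0 then √231 = c ∈ Q, contradicting 231 squarefree > 1. If c = 0 then 231 = 235d^2, so 235·231 = (235d)^2 is a perfect square in Q — but 235·231 = 54285 is not a perfect square (since 235 and 231 are distinct squarefree integers). Contradiction. Hence √231 ∉ Q(√235), so x^2 - 231 stays irreducible over Q(√235) and [Q(√235, √231) : Q(√235)] = 2. By the tower law, [Q(√235, √231) : Q] = 2 · 2 = 4.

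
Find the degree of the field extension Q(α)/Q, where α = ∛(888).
[Q(α):Q] = 3

The minimal polynomial of α is x^3 - 888, irreducible over Q since 888 is not a perfect cube (so x^3 - 888 has no rational root). Hence [Q(α):Q] = deg(m_α) = 3.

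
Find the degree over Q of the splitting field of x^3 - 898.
[K : Q] = 6

The roots of x^3 - 898 are ∛898, ω∛898, ω^2∛898 where ω = e^(2πi/3) is a primitive cube root of unity, so K = Q(∛898, ω). Now [Q(∛898):Q] = 3 (since 898 is not a perfect cube, x^3 - 898 is irreducible) and [Q(ω):Q] = 2. Both 2 and 3 divide [K:Q], and [K:Q] ≤ 3·2 = 6, so [K:Q] = 6. (Equivalently: Q(∛898) ⊂ R but ω ∉ R, so [K : Q(∛898)] = 2.)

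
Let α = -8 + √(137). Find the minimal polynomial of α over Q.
m_α(x) = x^2 + 16x - 73

From α + 8 = √(137), squaring gives (α + 8)^2 = 137, i.e. α^2 + 16α + 64 = 137, so α^2 + 16α - 73 = 0. The discriminant of x^2 + 16x - 73 is (16)^2 - 4·(-73) = 256 + 292 = 548, and 4·(137) is not a perfect square in Q since 137 is squarefree and ≠ 1. Hence x^2 + 16x - 73 is irreducible over Q and is the minimal polynomial of α.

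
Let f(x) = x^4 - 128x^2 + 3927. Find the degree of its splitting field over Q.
[K : Q] = 4

Solving the quadratic in x^2: x^2 = (128 ± √(128^2 - 4·3927))/2 = (128 ± √676)/2 = (128 ± 26)/2, giving x^2 = 51 or x^2 = 77. So f(x) = (x^2 - 51)(x^2 - 77) and the roots of f are ±√51, ±√77. Hence the splitting field is K = Q(√51, √77). Since 51 and 77 are distinct squarefree integers > 1, their product 3927 is not a perfect square, so √77 ∉ Q(√51). By the tower law [K:Q] = [Q(√51,√77):Q(√51)] · [Q(√51):Q] = 2 · 2 = 4.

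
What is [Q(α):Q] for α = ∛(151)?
[Q(α):Q] = 3

The minimal polynomial of α is x^3 - 151, irreducible over Q since 151 is not a perfect cube (so x^3 - 151 has no rational root). Hence [Q(α):Q] = deg(m_α) = 3.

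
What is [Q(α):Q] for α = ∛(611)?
[Q(α):Q] = 3

The minimal polynomial of α is x^3 - 611, irreducible over Q since 611 is not a perfect cube (so x^3 - 611 has no rational root). Hence [Q(α):Q] = deg(m_α) = 3.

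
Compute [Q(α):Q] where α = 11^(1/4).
[Q(α):Q] = 4

α is a root of x^4 - 11. By Eisenstein's criterion at the prime p = 11 (which divides the constant term 11 but p^2 = 121 does not, since 11 is squarefree), x^4 - 11 is irreducible over Q. Hence [Q(α):Q] = 4.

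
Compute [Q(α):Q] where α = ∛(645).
[Q(α):Q] = 3

The minimal polynomial of α is x^3 - 645, irreducible over Q since 645 is not a perfect cube (so x^3 - 645 has no rational root). Hence [Q(α):Q] = deg(m_α) = 3.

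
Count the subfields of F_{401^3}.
F_{401^3} has 2 subfields

The subfields of F_{p^n} are exactly the fields F_{p^d} for d | n (each is the fixed field of the unique index-d subgroup of Gal(F_{p^n}/F_p) ≅ Z/nZ). The divisors of n = 3 are {1, 3}, giving 2 subfields: F_{401^1}, F_{401^3}.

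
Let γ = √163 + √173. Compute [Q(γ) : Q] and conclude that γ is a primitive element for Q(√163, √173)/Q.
[Q(γ) : Q] = 4 (equivalently, Q(γ) = Q(√163, √173))

Obviously Q(γ) ⊆ Q(√163, √173), and [Q(√163, √173):Q] = 4 (since 163, 173 are distinct squarefree integers > 1 with 28199 not a perfect square). To show equality we compute the minimal polynomial of γ. From γ = √163 + √173: γ^2 = 163 + 2√(28199) + 173 = 336 + 2√(28199), so γ^2 - 336 = 2√(28199); squaring, (γ^2 - 336)^2 = 4·28199, i.e. γ^4 - 672γ^2 + 112896 - 112796 = 0, i.e. γ^4 - 672γ^2 + 100 = 0. So γ is a root of x^4 - 672x^2 + 100. This polynomial is irreducible over Q: it has no rational root (each ±√163 ± √173 is irrational), and any factorization into two quadratics over Q would force √(28199) ∈ Q (pairing opposite roots) or √163, √173 ∈ Q (other pairings), all impossible. Hence [Q(γ):Q] = 4 = [Q(√163, √173):Q], so Q(γ) = Q(√163, √173).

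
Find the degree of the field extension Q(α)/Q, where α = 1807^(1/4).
[Q(α):Q] = 4

α is a root of x^4 - 1807. By Eisenstein's criterion at the prime p = 13 (which divides the constant term 1807 but p^2 = 169 does not, since 1807 is squarefree), x^4 - 1807 is irreducible over Q. Hence [Q(α):Q] = 4.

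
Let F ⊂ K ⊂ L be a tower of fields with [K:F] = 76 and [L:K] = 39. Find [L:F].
[L:F] = 2964

The tower law says that for any tower of field extensions F ⊂ K ⊂ L with finite degrees, [L:F] = [L:K] · [K:F]. Here this gives [L:F] = 39 · 76 = 2964.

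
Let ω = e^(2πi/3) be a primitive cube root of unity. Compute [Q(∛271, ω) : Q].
[Q(∛271, ω) : Q] = 6

[Q(∛271):Q] = 3 (min poly x^3 - 271, irreducible since 271 is not a perfect cube). [Q(ω):Q] = 2 (min poly x^2 + x + 1). Since Q(∛271) ⊂ R and ω ∉ R, we have ω ∉ Q(∛271), so x^2 + x + 1 remains irreducible over Q(∛271) and [Q(∛271, ω) : Q(∛271)] = 2. By the tower law, [Q(∛271, ω) : Q] = 3 · 2 = 6. (In fact Q(∛271, ω) is the splitting field of x^3 - 271 over Q.)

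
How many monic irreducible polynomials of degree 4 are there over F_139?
There are 93320430 monic irreducible polynomials of degree 4 over F_139

Each element of F_{139^4} that lies in no proper subfield is a root of exactly one monic irreducible of degree 4 over F_139, and each such polynomial has 4 distinct roots in F_{139^4}. By Möbius inversion the count is N_139(4) = (1/4) Σ_{d|4} μ(4/d) · 139^d = (1/4)(μ(4)·139^1 + μ(2)·139^2 + μ(1)·139^4) = 373281720/4 = 93320430.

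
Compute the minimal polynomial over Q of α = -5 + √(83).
m_α(x) = x^2 + 10x - 58

From α + 5 = √(83), squaring gives (α + 5)^2 = 83, i.e. α^2 + 10α + 25 = 83, so α^2 + 10α - 58 = 0. The discriminant of x^2 + 10x - 58 is (10)^2 - 4·(-58) = 100 + 232 = 332, and 4·(83) is not a perfect square in Q since 83 is squarefree and ≠ 1. Hence x^2 + 10x - 58 is irreducible over Q and is the minimal polynomial of α.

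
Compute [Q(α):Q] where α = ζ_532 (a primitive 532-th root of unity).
[Q(α):Q] = 216

The minimal polynomial of ζ_532 over Q is the 532-th cyclotomic polynomial Φ_532(x), which is irreducible over Q and has degree φ(532) = 216. Hence [Q(α):Q] = φ(532) = 216.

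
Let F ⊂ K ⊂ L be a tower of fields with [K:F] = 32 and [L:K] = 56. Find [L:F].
[L:F] = 1792

The tower law says that for any tower of field extensions F ⊂ K ⊂ L with finite degrees, [L:F] = [L:K] · [K:F]. Here this gives [L:F] = 56 · 32 = 1792.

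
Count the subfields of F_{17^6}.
F_{17^6} has 4 subfields

The subfields of F_{p^n} are exactly the fields F_{p^d} for d | n (each is the fixed field of the unique index-d subgroup of Gal(F_{p^n}/F_p) ≅ Z/nZ). The divisors of n = 6 are {1, 2, 3, 6}, giving 4 subfields: F_{17^1}, F_{17^2}, F_{17^3}, F_{17^6}.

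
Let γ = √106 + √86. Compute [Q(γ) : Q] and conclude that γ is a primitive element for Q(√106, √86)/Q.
[Q(γ) : Q] = 4 (equivalently, Q(γ) = Q(√106, √86))

Obviously Q(γ) ⊆ Q(√106, √86), and [Q(√106, √86):Q] = 4 (since 106, 86 are distinct squarefree integers > 1 with 9116 not a perfect square). To show equality we compute the minimal polynomial of γ. From γ = √106 + √86: γ^2 = 106 + 2√(9116) + 86 = 192 + 2√(9116), so γ^2 - 192 = 2√(9116); squaring, (γ^2 - 192)^2 = 4·9116, i.e. γ^4 - 384γ^2 + 36864 - 36464 = 0, i.e. γ^4 - 384γ^2 + 400 = 0. So γ is a root of x^4 - 384x^2 + 400. This polynomial is irreducible over Q: it has no rational root (each ±√106 ± √86 is irrational), and any factorization into two quadratics over Q would force √(9116) ∈ Q (pairing opposite roots) or √106, √86 ∈ Q (other pairings), all impossible. Hence [Q(γ):Q] = 4 = [Q(√106, √86):Q], so Q(γ) = Q(√106, √86).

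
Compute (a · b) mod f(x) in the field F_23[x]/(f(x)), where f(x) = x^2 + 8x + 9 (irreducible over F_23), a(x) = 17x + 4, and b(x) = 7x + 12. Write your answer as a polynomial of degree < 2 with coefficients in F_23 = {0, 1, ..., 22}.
a · b ≡ 16x + 12 (mod f(x))

Multiply in F_23[x]: a(x)·b(x) = (17x + 4)·(7x + 12) = 4x^2 + 2x + 2. This has degree ≥ 2, so divide by f(x) over F_23: 4x^2 + 2x + 2 = (4)·(x^2 + 8x + 9) + (16x + 12). Hence a·b ≡ 16x + 12 (mod f). (F_23[x]/(f) is a field with 23^2 = 529 elements since f is irreducible of degree 2.)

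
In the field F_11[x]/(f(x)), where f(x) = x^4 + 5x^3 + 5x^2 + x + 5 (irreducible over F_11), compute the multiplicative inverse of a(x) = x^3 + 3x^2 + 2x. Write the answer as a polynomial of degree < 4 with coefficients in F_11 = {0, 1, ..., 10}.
a(x)^(-1) ≡ 5x^3 + 4x^2 + 8x + 8 (mod f(x))

Since f is irreducible over F_11, F_11[x]/(f) is a field and a(x) ≠ 0 has an inverse. Apply the extended Euclidean algorithm to f(x) and a(x) in F_11[x]: f(x) = (x + 2)·a(x) + (8x^2 + 8x + 5);  a(x) = (7x + 3)·(8x^2 + 8x + 5) + (9x + 7);  (8x^2 + 8x + 5) = (7x + 4)·(9x + 7) + (10). The last nonzero remainder is the constant 10 = gcd(f, a) in F_11. Back-substituting through the division chain expresses 10 = s(x)·a(x) + t(x)·f(x) with s(x) ≡ 6x^3 + 7x^2 + 3x + 3 (mod f), so (6x^3 + 7x^2 + 3x + 3)·a(x) ≡ 10 (mod f). Multiplying by 10^(-1) ≡ 10 in F_11 gives a(x)^(-1) ≡ 10·(6x^3 + 7x^2 + 3x + 3) ≡ 5x^3 + 4x^2 + 8x + 8 (mod f). Check: (x^3 + 3x^2 + 2x)·(5x^3 + 4x^2 + 8x + 8) = 5x^6 + 8x^5 + 8x^4 + 7x^3 + 7x^2 + 5x ≡ 1 (mod x^4 + 5x^3 + 5x^2 + x + 5).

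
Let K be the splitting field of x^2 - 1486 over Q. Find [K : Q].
[K : Q] = 2

f(x) = x^2 - 1486 factors as (x - √1486)(x + √1486). The splitting field is K = Q(√1486). Since 1486 is squarefree and > 1, it is not a perfect square, so x^2 - 1486 is irreducible over Q and [Q(√1486) : Q] = 2. Hence [K : Q] = 2.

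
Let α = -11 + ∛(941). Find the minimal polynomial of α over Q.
m_α(x) = x^3 + 33x^2 + 363x + 390

Set β = α + 11 = ∛(941), so β^3 = 941. Then (α + 11)^3 - 941 = 0, i.e. α is a root of g(x) = (x + 11)^3 - 941 = x^3 + 33x^2 + 363x + 390. Since g(x) = h(x + 11) where h(x) = x^3 - 941, and h is irreducible over Q (because 941 is not a perfect cube, so h has no rational root, and a monic cubic with no rational root is irreducible), g is also irreducible (irreducibility is preserved under the substitution x → x + 11). Hence m_α(x) = x^3 + 33x^2 + 363x + 390.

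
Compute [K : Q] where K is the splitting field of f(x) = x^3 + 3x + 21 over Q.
[K : Q] = 6

By the rational root test, any rational root of the monic integer polynomial f(x) = x^3 + 3x + 21 must be an integer dividing the constant term 21, i.e. one of ±{1, 3, 7, 21}. Evaluating: f(1) = 25, f(-1) = 17, f(3) = 57, f(-3) = -15, f(7) = 385, f(-7) = -343, f(21) = 9345, f(-21) = -9303; none is 0, so f has no rational root and is therefore irreducible over Q (a cubic with no linear factor over a field is irreducible). For an irreducible cubic, the Galois group is A_3 or S_3 according as the discriminant disc(f) = -4a^3 - 27b^2 = -4·(3)^3 - 27·(21)^2 = -12015 is or is not a square in Q. Here disc(f) = -12015 is not a perfect square in Q, so the Galois group of f over Q is not contained in A_3 and must be all of S_3. The splitting field has degree |S_3| = 6 over Q, so [K : Q] = 6.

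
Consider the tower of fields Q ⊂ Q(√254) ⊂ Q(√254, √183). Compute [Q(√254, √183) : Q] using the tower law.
[Q(√254, √183) : Q] = 4

[Q(√254):Q] = 2 (min poly x^2 - 254, irreducible since 254 is squarefree > 1). For the top step, suppose √183 ∈ Q(√254), say √183 = c + d√254 with c, d ∈ Q. Squaring: 183 = c^2 + 254d^2 + 2cd√254. Since √254 ∉ Q this forces 2cd = 0. If d = 0 then √183 = c ∈ Q, contradicting 183 squarefree > 1. If c = 0 then 183 = 254d^2, so 254·183 = (254d)^2 is a perfect square in Q — but 254·183 = 46482 is not a perfect square (since 254 and 183 are distinct squarefree integers). Contradiction. Hence √183 ∉ Q(√254), so x^2 - 183 stays irreducible over Q(√254) and [Q(√254, √183) : Q(√254)] = 2. By the tower law, [Q(√254, √183) : Q] = 2 · 2 = 4.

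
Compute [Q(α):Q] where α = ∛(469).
[Q(α):Q] = 3

The minimal polynomial of α is x^3 - 469, irreducible over Q since 469 is not a perfect cube (so x^3 - 469 has no rational root). Hence [Q(α):Q] = deg(m_α) = 3.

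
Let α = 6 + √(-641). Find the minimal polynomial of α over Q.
m_α(x) = x^2 - 12x + 677

From α - 6 = √(-641), squaring gives (α - 6)^2 = -641, i.e. α^2 - 12α + 36 = -641, so α^2 - 12α + 677 = 0. The discriminant of x^2 - 12x + 677 is (-12)^2 - 4·(677) = 144 - 2708 = -2564, and 4·(-641) is not a perfect square in Q since -641 is squarefree and ≠ 1. Hence x^2 - 12x + 677 is irreducible over Q and is the minimal polynomial of α.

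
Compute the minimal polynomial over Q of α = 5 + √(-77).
m_α(x) = x^2 - 10x + 102

From α - 5 = √(-77), squaring gives (α - 5)^2 = -77, i.e. α^2 - 10α + 25 = -77, so α^2 - 10α + 102 = 0. The discriminant of x^2 - 10x + 102 is (-10)^2 - 4·(102) = 100 - 408 = -308, and 4·(-77) is not a perfect square in Q since -77 is squarefree and ≠ 1. Hence x^2 - 10x + 102 is irreducible over Q and is the minimal polynomial of α.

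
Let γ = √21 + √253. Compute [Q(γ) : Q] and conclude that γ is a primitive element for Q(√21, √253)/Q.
[Q(γ) : Q] = 4 (equivalently, Q(γ) = Q(√21, √253))

Obviously Q(γ) ⊆ Q(√21, √253), and [Q(√21, √253):Q] = 4 (since 21, 253 are distinct squarefree integers > 1 with 5313 not a perfect square). To show equality we compute the minimal polynomial of γ. From γ = √21 + √253: γ^2 = 21 + 2√(5313) + 253 = 274 + 2√(5313), so γ^2 - 274 = 2√(5313); squaring, (γ^2 - 274)^2 = 4·5313, i.e. γ^4 - 548γ^2 + 75076 - 21252 = 0, i.e. γ^4 - 548γ^2 + 53824 = 0. So γ is a root of x^4 - 548x^2 + 53824. This polynomial is irreducible over Q: it has no rational root (each ±√21 ± √253 is irrational), and any factorization into two quadratics over Q would force √(5313) ∈ Q (pairing opposite roots) or √21, √253 ∈ Q (other pairings), all impossible. Hence [Q(γ):Q] = 4 = [Q(√21, √253):Q], so Q(γ) = Q(√21, √253).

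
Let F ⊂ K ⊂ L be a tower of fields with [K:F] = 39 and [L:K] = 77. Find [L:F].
[L:F] = 3003

The tower law says that for any tower of field extensions F ⊂ K ⊂ L with finite degrees, [L:F] = [L:K] · [K:F]. Here this gives [L:F] = 77 · 39 = 3003.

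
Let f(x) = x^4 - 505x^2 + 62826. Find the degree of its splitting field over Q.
[K : Q] = 4

Solving the quadratic in x^2: x^2 = (505 ± √(505^2 - 4·62826))/2 = (505 ± √3721)/2 = (505 ± 61)/2, giving x^2 = 222 or x^2 = 283. So f(x) = (x^2 - 222)(x^2 - 283) and the roots of f are ±√222, ±√283. Hence the splitting field is K = Q(√222, √283). Since 222 and 283 are distinct squarefree integers > 1, their product 62826 is not a perfect square, so √283 ∉ Q(√222). By the tower law [K:Q] = [Q(√222,√283):Q(√222)] · [Q(√222):Q] = 2 · 2 = 4.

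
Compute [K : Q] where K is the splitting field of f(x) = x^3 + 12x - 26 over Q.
[K : Q] = 6

By the rational root test, any rational root of the monic integer polynomial f(x) = x^3 + 12x - 26 must be an integer dividing the constant term -26, i.e. one of ±{1, 2, 13, 26}. Evaluating: f(1) = -13, f(-1) = -39, f(2) = 6, f(-2) = -58, f(13) = 2327, f(-13) = -2379, f(26) = 17862, f(-26) = -17914; none is 0, so f has no rational root and is therefore irreducible over Q (a cubic with no linear factor over a field is irreducible). For an irreducible cubic, the Galois group is A_3 or S_3 according as the discriminant disc(f) = -4a^3 - 27b^2 = -4·(12)^3 - 27·(-26)^2 = -25164 is or is not a square in Q. Here disc(f) = -25164 is not a perfect square in Q, so the Galois group of f over Q is not contained in A_3 and must be all of S_3. The splitting field has degree |S_3| = 6 over Q, so [K : Q] = 6.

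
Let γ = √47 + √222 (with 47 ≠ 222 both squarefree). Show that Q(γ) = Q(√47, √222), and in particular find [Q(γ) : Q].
[Q(γ) : Q] = 4 (equivalently, Q(γ) = Q(√47, √222))

Obviously Q(γ) ⊆ Q(√47, √222), and [Q(√47, √222):Q] = 4 (since 47, 222 are distinct squarefree integers > 1 with 10434 not a perfect square). To show equality we compute the minimal polynomial of γ. From γ = √47 + √222: γ^2 = 47 + 2√(10434) + 222 = 269 + 2√(10434), so γ^2 - 269 = 2√(10434); squaring, (γ^2 - 269)^2 = 4·10434, i.e. γ^4 - 538γ^2 + 72361 - 41736 = 0, i.e. γ^4 - 538γ^2 + 30625 = 0. So γ is a root of x^4 - 538x^2 + 30625. This polynomial is irreducible over Q: it has no rational root (each ±√47 ± √222 is irrational), and any factorization into two quadratics over Q would force √(10434) ∈ Q (pairing opposite roots) or √47, √222 ∈ Q (other pairings), all impossible. Hence [Q(γ):Q] = 4 = [Q(√47, √222):Q], so Q(γ) = Q(√47, √222).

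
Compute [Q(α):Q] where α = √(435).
[Q(α):Q] = 2

[Q(α):Q] equals the degree of the minimal polynomial of α. Here α^2 = 435 and x^2 - 435 is irreducible (d = 435 is squarefree, ≠ 1, hence not a square), so deg(m_α) = 2. Thus [Q(α):Q] = 2.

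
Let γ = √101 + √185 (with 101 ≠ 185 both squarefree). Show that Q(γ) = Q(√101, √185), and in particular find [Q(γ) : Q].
[Q(γ) : Q] = 4 (equivalently, Q(γ) = Q(√101, √185))

Obviously Q(γ) ⊆ Q(√101, √185), and [Q(√101, √185):Q] = 4 (since 101, 185 are distinct squarefree integers > 1 with 18685 not a perfect square). To show equality we compute the minimal polynomial of γ. From γ = √101 + √185: γ^2 = 101 + 2√(18685) + 185 = 286 + 2√(18685), so γ^2 - 286 = 2√(18685); squaring, (γ^2 - 286)^2 = 4·18685, i.e. γ^4 - 572γ^2 + 81796 - 74740 = 0, i.e. γ^4 - 572γ^2 + 7056 = 0. So γ is a root of x^4 - 572x^2 + 7056. This polynomial is irreducible over Q: it has no rational root (each ±√101 ± √185 is irrational), and any factorization into two quadratics over Q would force √(18685) ∈ Q (pairing opposite roots) or √101, √185 ∈ Q (other pairings), all impossible. Hence [Q(γ):Q] = 4 = [Q(√101, √185):Q], so Q(γ) = Q(√101, √185).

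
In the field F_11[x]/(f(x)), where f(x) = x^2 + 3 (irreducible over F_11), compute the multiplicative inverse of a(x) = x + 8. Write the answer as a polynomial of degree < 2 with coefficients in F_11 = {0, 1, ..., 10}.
a(x)^(-1) ≡ 10x + 8 (mod f(x))

Since f is irreducible over F_11, F_11[x]/(f) is a field and a(x) ≠ 0 has an inverse. Apply the extended Euclidean algorithm to f(x) and a(x) in F_11[x]: f(x) = (x + 3)·a(x) + (1). The last nonzero remainder is the constant 1 = gcd(f, a) in F_11. Back-substituting through the division chain expresses 1 = s(x)·a(x) + t(x)·f(x) with s(x) ≡ 10x + 8 (mod f), so a(x)^(-1) ≡ s(x) = 10x + 8 (mod f). Check: (x + 8)·(10x + 8) = 10x^2 + 9 ≡ 1 (mod x^2 + 3).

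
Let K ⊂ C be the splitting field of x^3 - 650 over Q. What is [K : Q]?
[K : Q] = 6

The roots of x^3 - 650 are ∛650, ω∛650, ω^2∛650 where ω = e^(2πi/3) is a primitive cube root of unity, so K = Q(∛650, ω). Now [Q(∛650):Q] = 3 (since 650 is not a perfect cube, x^3 - 650 is irreducible) and [Q(ω):Q] = 2. Both 2 and 3 divide [K:Q], and [K:Q] ≤ 3·2 = 6, so [K:Q] = 6. (Equivalently: Q(∛650) ⊂ R but ω ∉ R, so [K : Q(∛650)] = 2.)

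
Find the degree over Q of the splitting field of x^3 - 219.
[K : Q] = 6

The roots of x^3 - 219 are ∛219, ω∛219, ω^2∛219 where ω = e^(2πi/3) is a primitive cube root of unity, so K = Q(∛219, ω). Now [Q(∛219):Q] = 3 (since 219 is not a perfect cube, x^3 - 219 is irreducible) and [Q(ω):Q] = 2. Both 2 and 3 divide [K:Q], and [K:Q] ≤ 3·2 = 6, so [K:Q] = 6. (Equivalently: Q(∛219) ⊂ R but ω ∉ R, so [K : Q(∛219)] = 2.)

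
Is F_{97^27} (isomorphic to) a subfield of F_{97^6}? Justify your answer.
No: F_{97^27} is not a subfield of F_{97^6}

F_{p^m} embeds in F_{p^n} iff m | n. Here 27 ∤ 6 (since 6 = 0·27 + 6 with remainder 6 ≠ 0), so F_{97^27} is not a subfield of F_{97^6}. Equivalently: if it were, the tower law would give 27 = [F_{97^27}:F_97] dividing [F_{97^6}:F_97] = 6, contradiction.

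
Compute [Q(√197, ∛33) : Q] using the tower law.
[Q(√197, ∛33) : Q] = 6

Let L = Q(√197, ∛33). Since Q(√197) ⊂ L and [Q(√197):Q] = 2, the tower law gives 2 | [L:Q]. Likewise Q(∛33) ⊂ L with [Q(∛33):Q] = 3 (because 33 is not a perfect cube), so 3 | [L:Q]. As gcd(2,3) = 1, [L:Q] is divisible by 6. Conversely L is generated over Q by √197 and ∛33, so [L:Q] ≤ 2·3 = 6. Therefore [Q(√197, ∛33) : Q] = 6.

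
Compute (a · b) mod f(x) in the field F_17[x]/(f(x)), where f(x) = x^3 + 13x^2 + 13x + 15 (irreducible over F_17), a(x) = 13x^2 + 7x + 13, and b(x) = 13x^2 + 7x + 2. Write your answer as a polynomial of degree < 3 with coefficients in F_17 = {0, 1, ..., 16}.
a · b ≡ 16x + 8 (mod f(x))

Multiply in F_17[x]: a(x)·b(x) = (13x^2 + 7x + 13)·(13x^2 + 7x + 2) = 16x^4 + 12x^3 + 6x^2 + 3x + 9. This has degree ≥ 3, so divide by f(x) over F_17: 16x^4 + 12x^3 + 6x^2 + 3x + 9 = (16x + 8)·(x^3 + 13x^2 + 13x + 15) + (16x + 8). Hence a·b ≡ 16x + 8 (mod f). (F_17[x]/(f) is a field with 17^3 = 4913 elements since f is irreducible of degree 3.)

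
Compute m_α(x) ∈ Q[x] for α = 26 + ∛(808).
m_α(x) = x^3 - 78x^2 + 2028x - 18384

Set β = α - 26 = ∛(808), so β^3 = 808. Then (α - 26)^3 - 808 = 0, i.e. α is a root of g(x) = (x - 26)^3 - 808 = x^3 - 78x^2 + 2028x - 18384. Since g(x) = h(x - 26) where h(x) = x^3 - 808, and h is irreducible over Q (because 808 is not a perfect cube, so h has no rational root, and a monic cubic with no rational root is irreducible), g is also irreducible (irreducibility is preserved under the substitution x → x - 26). Hence m_α(x) = x^3 - 78x^2 + 2028x - 18384.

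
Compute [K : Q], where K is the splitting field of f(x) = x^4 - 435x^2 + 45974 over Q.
[K : Q] = 4

Solving the quadratic in x^2: x^2 = (435 ± √(435^2 - 4·45974))/2 = (435 ± √5329)/2 = (435 ± 73)/2, giving x^2 = 254 or x^2 = 181. So f(x) = (x^2 - 254)(x^2 - 181) and the roots of f are ±√254, ±√181. Hence the splitting field is K = Q(√254, √181). Since 254 and 181 are distinct squarefree integers > 1, their product 45974 is not a perfect square, so √181 ∉ Q(√254). By the tower law [K:Q] = [Q(√254,√181):Q(√254)] · [Q(√254):Q] = 2 · 2 = 4.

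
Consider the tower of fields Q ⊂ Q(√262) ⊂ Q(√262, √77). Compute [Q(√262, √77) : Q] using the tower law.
[Q(√262, √77) : Q] = 4

[Q(√262):Q] = 2 (min poly x^2 - 262, irreducible since 262 is squarefree > 1). For the top step, suppose √77 ∈ Q(√262), say √77 = c + d√262 with c, d ∈ Q. Squaring: 77 = c^2 + 262d^2 + 2cd√262. Since √262 ∉ Q this forces 2cd = 0. If d = 0 then √77 = c ∈ Q, contradicting 77 squarefree > 1. If c = 0 then 77 = 262d^2, so 262·77 = (262d)^2 is a perfect square in Q — but 262·77 = 20174 is not a perfect square (since 262 and 77 are distinct squarefree integers). Contradiction. Hence √77 ∉ Q(√262), so x^2 - 77 stays irreducible over Q(√262) and [Q(√262, √77) : Q(√262)] = 2. By the tower law, [Q(√262, √77) : Q] = 2 · 2 = 4.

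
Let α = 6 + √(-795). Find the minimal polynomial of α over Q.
m_α(x) = x^2 - 12x + 831

From α - 6 = √(-795), squaring gives (α - 6)^2 = -795, i.e. α^2 - 12α + 36 = -795, so α^2 - 12α + 831 = 0. The discriminant of x^2 - 12x + 831 is (-12)^2 - 4·(831) = 144 - 3324 = -3180, and 4·(-795) is not a perfect square in Q since -795 is squarefree and ≠ 1. Hence x^2 - 12x + 831 is irreducible over Q and is the minimal polynomial of α.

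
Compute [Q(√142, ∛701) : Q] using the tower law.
[Q(√142, ∛701) : Q] = 6

Let L = Q(√142, ∛701). Since Q(√142) ⊂ L and [Q(√142):Q] = 2, the tower law gives 2 | [L:Q]. Likewise Q(∛701) ⊂ L with [Q(∛701):Q] = 3 (because 701 is not a perfect cube), so 3 | [L:Q]. As gcd(2,3) = 1, [L:Q] is divisible by 6. Conversely L is generated over Q by √142 and ∛701, so [L:Q] ≤ 2·3 = 6. Therefore [Q(√142, ∛701) : Q] = 6.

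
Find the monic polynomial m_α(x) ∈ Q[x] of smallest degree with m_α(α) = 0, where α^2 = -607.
m_α(x) = x^2 + 607

α satisfies α^2 + 607 = 0, so x^2 + 607 annihilates α. Since d = -607 is squarefree and ≠ 1, it is not a perfect square in Q, so x^2 + 607 has no rational root and is therefore irreducible over Q (a degree-2 polynomial over a field is irreducible iff it has no root). Hence m_α(x) = x^2 + 607.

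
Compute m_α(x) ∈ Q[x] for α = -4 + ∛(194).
m_α(x) = x^3 + 12x^2 + 48x - 130

Set β = α + 4 = ∛(194), so β^3 = 194. Then (α + 4)^3 - 194 = 0, i.e. α is a root of g(x) = (x + 4)^3 - 194 = x^3 + 12x^2 + 48x - 130. Since g(x) = h(x + 4) where h(x) = x^3 - 194, and h is irreducible over Q (because 194 is not a perfect cube, so h has no rational root, and a monic cubic with no rational root is irreducible), g is also irreducible (irreducibility is preserved under the substitution x → x + 4). Hence m_α(x) = x^3 + 12x^2 + 48x - 130.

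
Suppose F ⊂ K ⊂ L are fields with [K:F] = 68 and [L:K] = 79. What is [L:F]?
[L:F] = 5372

The tower law says that for any tower of field extensions F ⊂ K ⊂ L with finite degrees, [L:F] = [L:K] · [K:F]. Here this gives [L:F] = 79 · 68 = 5372.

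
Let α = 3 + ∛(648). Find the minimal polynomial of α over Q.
m_α(x) = x^3 - 9x^2 + 27x - 675

Set β = α - 3 = ∛(648), so β^3 = 648. Then (α - 3)^3 - 648 = 0, i.e. α is a root of g(x) = (x - 3)^3 - 648 = x^3 - 9x^2 + 27x - 675. Since g(x) = h(x - 3) where h(x) = x^3 - 648, and h is irreducible over Q (because 648 is not a perfect cube, so h has no rational root, and a monic cubic with no rational root is irreducible), g is also irreducible (irreducibility is preserved under the substitution x → x - 3). Hence m_α(x) = x^3 - 9x^2 + 27x - 675.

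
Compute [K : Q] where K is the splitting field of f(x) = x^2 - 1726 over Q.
[K : Q] = 2

f(x) = x^2 - 1726 factors as (x - √1726)(x + √1726). The splitting field is K = Q(√1726). Since 1726 is squarefree and > 1, it is not a perfect square, so x^2 - 1726 is irreducible over Q and [Q(√1726) : Q] = 2. Hence [K : Q] = 2.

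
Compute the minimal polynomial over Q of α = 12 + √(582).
m_α(x) = x^2 - 24x - 438

From α - 12 = √(582), squaring gives (α - 12)^2 = 582, i.e. α^2 - 24α + 144 = 582, so α^2 - 24α - 438 = 0. The discriminant of x^2 - 24x - 438 is (-24)^2 - 4·(-438) = 576 + 1752 = 2328, and 4·(582) is not a perfect square in Q since 582 is squarefree and ≠ 1. Hence x^2 - 24x - 438 is irreducible over Q and is the minimal polynomial of α.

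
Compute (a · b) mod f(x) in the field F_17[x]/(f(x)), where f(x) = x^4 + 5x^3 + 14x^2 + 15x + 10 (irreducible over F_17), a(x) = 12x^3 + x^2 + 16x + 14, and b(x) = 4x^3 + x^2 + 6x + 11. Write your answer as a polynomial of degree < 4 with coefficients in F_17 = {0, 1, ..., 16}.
a · b ≡ 7x^3 + 13x^2 + 15x + 16 (mod f(x))

Multiply in F_17[x]: a(x)·b(x) = (12x^3 + x^2 + 16x + 14)·(4x^3 + x^2 + 6x + 11) = 14x^6 + 16x^5 + x^4 + 6x^3 + 2x^2 + 5x + 1. This has degree ≥ 4, so divide by f(x) over F_17: 14x^6 + 16x^5 + x^4 + 6x^3 + 2x^2 + 5x + 1 = (14x^2 + 14x + 7)·(x^4 + 5x^3 + 14x^2 + 15x + 10) + (7x^3 + 13x^2 + 15x + 16). Hence a·b ≡ 7x^3 + 13x^2 + 15x + 16 (mod f). (F_17[x]/(f) is a field with 17^4 = 83521 elements since f is irreducible of degree 4.)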